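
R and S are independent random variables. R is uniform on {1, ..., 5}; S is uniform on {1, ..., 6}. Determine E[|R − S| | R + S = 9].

Outcomes with R + S = 9: (3,6), (4,5), (5,4), each with probability 1/30.
E[|R − S| | R + S = 9] = (3 + 1 + 1) / 3 = 5/3.

5/3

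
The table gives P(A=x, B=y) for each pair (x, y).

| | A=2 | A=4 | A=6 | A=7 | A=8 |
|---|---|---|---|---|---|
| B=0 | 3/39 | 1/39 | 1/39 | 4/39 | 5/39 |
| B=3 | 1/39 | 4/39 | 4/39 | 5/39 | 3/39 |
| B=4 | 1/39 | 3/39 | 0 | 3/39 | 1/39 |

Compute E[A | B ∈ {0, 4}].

127/22

P(B ∈ {0, 4}) = 22/39.
Summing A·P(A=x,B=y) over the conditioning event gives 127/39.
E[A | B ∈ {0, 4}] = (127/39) / (22/39) = 127/22.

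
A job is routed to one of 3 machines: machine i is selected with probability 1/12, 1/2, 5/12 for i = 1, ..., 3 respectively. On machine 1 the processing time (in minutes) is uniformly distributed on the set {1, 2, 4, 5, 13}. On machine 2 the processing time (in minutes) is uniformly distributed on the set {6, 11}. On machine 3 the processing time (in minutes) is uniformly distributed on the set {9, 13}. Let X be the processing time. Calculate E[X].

37/4

E[X | machine 1] = (1+2+4+5+13)/5 = 5.
E[X | machine 2] = (6+11)/2 = 17/2.
E[X | machine 3] = (9+13)/2 = 11.
E[X] = (1/12)·(5) + (1/2)·(17/2) + (5/12)·(11) = 37/4.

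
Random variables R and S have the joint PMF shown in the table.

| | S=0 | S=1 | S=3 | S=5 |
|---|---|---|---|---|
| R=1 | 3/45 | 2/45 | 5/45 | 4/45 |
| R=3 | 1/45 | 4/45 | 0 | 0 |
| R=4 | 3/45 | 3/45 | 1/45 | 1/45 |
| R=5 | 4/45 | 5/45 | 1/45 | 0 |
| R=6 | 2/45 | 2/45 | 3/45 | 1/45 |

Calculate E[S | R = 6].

P(R = 6) = 8/45.
Σ S·P over the event = 0·(2/45) + 1·(2/45) + 3·(3/45) + 5·(1/45) = 16/45.
E[S | R = 6] = (16/45) / (8/45) = 2.

2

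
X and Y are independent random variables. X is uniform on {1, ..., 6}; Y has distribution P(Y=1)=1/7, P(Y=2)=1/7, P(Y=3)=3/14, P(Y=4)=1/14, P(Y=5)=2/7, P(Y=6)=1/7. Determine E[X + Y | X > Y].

P(X > Y) = 11/28.
Summing (X+Y)·P(x,y) over outcomes with X > Y gives 79/28.
E[X + Y | X > Y] = (79/28) / (11/28) = 79/11.

79/11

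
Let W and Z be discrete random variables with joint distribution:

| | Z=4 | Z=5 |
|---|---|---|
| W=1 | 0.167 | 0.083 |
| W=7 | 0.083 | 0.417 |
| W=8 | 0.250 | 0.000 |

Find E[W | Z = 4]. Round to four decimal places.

P(Z = 4) = 0.500.
Σ W·P over the event = 1·(0.167) + 7·(0.083) + 8·(0.250) = 2.748.
E[W | Z = 4] = (2.748) / (0.500) = 5.4960.

5.4960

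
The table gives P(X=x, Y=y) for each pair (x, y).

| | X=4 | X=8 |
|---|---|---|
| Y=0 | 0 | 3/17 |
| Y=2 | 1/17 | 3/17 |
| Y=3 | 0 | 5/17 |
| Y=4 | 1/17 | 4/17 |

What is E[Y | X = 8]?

P(X = 8) = 15/17.
Σ Y·P over the event = 0·(3/17) + 2·(3/17) + 3·(5/17) + 4·(4/17) = 37/17.
E[Y | X = 8] = (37/17) / (15/17) = 37/15.

37/15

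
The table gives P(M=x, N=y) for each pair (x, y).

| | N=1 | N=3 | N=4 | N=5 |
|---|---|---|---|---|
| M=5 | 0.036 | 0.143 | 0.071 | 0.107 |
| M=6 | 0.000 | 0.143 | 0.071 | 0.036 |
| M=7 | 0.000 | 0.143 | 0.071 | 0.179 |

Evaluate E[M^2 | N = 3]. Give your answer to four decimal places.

36.6667

P(N = 3) = 0.429.
Summing M^2·P(M=x,N=y) over the conditioning event gives 15.730.
E[M^2 | N = 3] = (15.730) / (0.429) = 36.6667.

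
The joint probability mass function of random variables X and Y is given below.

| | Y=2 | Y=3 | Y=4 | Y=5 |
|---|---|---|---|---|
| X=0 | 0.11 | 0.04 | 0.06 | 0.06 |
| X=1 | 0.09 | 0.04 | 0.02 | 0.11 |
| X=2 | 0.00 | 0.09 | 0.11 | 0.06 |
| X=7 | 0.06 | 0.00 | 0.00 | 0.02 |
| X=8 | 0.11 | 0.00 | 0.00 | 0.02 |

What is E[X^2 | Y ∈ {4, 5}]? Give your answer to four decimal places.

6.6739

P(Y ∈ {4, 5}) = 0.46.
Σ X^2·P over the event = 0·(0.06) + 0·(0.06) + 1·(0.02) + 1·(0.11) + 4·(0.11) + 4·(0.06) + 49·(0.02) + 64·(0.02) = 3.07.
E[X^2 | Y ∈ {4, 5}] = (3.07) / (0.46) = 6.6739.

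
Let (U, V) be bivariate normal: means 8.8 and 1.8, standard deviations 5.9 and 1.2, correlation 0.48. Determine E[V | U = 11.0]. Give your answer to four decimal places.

The regression of V on U has slope ρ·σ_V/σ_U and passes through (μ_U, μ_V).
E[V | U=11.0] = 1.8 + (0.48)·(1.2/5.9)·(11.0 − (8.8)) = 1.8 + (0.097627)·(2.2) = 2.0148.

2.0148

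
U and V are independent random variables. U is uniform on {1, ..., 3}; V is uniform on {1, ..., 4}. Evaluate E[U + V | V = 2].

Outcomes with V = 2: (1,2), (2,2), (3,2), each with probability 1/12.
E[U + V | V = 2] = (3 + 4 + 5) / 3 = 4.

4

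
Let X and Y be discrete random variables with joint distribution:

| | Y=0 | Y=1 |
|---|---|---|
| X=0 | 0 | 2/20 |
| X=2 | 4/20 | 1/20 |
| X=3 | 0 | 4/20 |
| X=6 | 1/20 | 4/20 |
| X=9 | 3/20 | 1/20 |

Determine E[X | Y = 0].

41/8

P(Y = 0) = 2/5.
Σ X·P over the event = 2·(4/20) + 6·(1/20) + 9·(3/20) = 41/20.
E[X | Y = 0] = (41/20) / (2/5) = 41/8.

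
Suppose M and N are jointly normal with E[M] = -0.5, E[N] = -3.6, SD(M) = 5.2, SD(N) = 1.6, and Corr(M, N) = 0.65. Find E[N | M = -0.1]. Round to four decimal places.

-3.5200

For a bivariate normal, E[N | M=x] = μ_N + ρ·(σ_N/σ_M)·(x − μ_M).
E[N | M=-0.1] = -3.6 + (0.65)·(1.6/5.2)·(-0.1 − (-0.5)) = -3.6 + (0.2)·(0.4) = -3.5200.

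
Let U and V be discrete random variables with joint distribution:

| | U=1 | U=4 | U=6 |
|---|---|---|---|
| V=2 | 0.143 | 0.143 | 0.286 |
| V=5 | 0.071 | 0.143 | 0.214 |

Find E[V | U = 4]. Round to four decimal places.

3.5000

P(U = 4) = 0.286.
Σ V·P over the event = 2·(0.143) + 5·(0.143) = 1.001.
E[V | U = 4] = (1.001) / (0.286) = 3.5000.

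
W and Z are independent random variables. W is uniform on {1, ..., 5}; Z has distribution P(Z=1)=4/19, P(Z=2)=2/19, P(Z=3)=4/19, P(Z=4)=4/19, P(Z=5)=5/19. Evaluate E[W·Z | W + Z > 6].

335/21

P(W + Z > 6) = 42/95.
Summing WZ·P(x,y) over outcomes with W + Z > 6 gives 134/19.
E[W·Z | W + Z > 6] = (134/19) / (42/95) = 335/21.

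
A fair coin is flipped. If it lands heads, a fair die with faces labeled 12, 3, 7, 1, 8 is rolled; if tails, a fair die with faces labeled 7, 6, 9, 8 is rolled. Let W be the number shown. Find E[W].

137/20

E[W | heads] = (12+3+7+1+8)/5 = 31/5.
E[W | tails] = (7+6+9+8)/4 = 15/2.
By the law of total expectation,
E[W] = (1/2)·(31/5) + (1/2)·(15/2) = 137/20.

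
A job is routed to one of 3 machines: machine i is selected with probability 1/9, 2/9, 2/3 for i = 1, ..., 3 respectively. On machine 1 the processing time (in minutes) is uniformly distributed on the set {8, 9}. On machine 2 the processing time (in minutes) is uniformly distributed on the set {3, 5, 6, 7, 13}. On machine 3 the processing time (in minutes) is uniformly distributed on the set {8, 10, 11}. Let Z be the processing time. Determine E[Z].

E[Z | machine 1] = (8+9)/2 = 17/2.
E[Z | machine 2] = (3+5+6+7+13)/5 = 34/5.
E[Z | machine 3] = (8+10+11)/3 = 29/3.
E[Z] = (1/9)·(17/2) + (2/9)·(34/5) + (2/3)·(29/3) = 89/10.

89/10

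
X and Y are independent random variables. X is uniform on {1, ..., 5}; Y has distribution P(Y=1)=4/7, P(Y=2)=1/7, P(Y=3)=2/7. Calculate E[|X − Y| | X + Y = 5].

P(X + Y = 5) = 1/5.
Summing |X−Y|·P(x,y) over outcomes with X + Y = 5 gives 3/7.
E[|X − Y| | X + Y = 5] = (3/7) / (1/5) = 15/7.

15/7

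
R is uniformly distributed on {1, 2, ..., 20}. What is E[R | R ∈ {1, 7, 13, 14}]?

P(R ∈ {1, 7, 13, 14}) = 1/5.
Σ over the event: 1·1/20 + 7·1/20 + 13·1/20 + 14·1/20 = 7/4.
E[R | R ∈ {1, 7, 13, 14}] = (7/4) / (1/5) = 35/4.

35/4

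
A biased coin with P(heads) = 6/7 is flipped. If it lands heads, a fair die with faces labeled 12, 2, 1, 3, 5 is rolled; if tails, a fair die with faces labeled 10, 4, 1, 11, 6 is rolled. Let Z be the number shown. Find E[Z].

E[Z | heads] = (12+2+1+3+5)/5 = 23/5.
E[Z | tails] = (10+4+1+11+6)/5 = 32/5.
E[Z] = (6/7)·(23/5) + (1/7)·(32/5) = 34/7.

34/7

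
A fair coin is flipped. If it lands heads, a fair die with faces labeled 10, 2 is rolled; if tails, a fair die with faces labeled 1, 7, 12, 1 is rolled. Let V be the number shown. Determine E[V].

E[V | heads] = (10+2)/2 = 6.
E[V | tails] = (1+7+12+1)/4 = 21/4.
E[V] = (1/2)·(6) + (1/2)·(21/4) = 45/8.

45/8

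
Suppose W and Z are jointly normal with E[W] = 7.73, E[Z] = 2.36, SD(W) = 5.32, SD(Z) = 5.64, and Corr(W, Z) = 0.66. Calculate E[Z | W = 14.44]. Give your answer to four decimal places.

7.0550

E[Z | W=x] = μ_Z + ρ(σ_Z/σ_W)(x − μ_W) for jointly normal variables.
E[Z | W=14.44] = 2.36 + (0.66)·(5.64/5.32)·(14.44 − (7.73)) = 2.36 + (0.6997)·(6.71) = 7.0550.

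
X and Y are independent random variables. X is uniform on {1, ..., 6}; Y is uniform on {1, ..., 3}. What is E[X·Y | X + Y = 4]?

P(X + Y = 4) = 1/6.
Summing XY·P(x,y) over outcomes with X + Y = 4 gives 5/9.
E[X·Y | X + Y = 4] = (5/9) / (1/6) = 10/3.

10/3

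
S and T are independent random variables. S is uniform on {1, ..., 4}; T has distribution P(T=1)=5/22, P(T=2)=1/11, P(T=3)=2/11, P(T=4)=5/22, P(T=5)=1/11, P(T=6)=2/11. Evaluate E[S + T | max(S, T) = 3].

P(max(S, T) = 3) = 19/88.
Summing (S+T)·P(x,y) over outcomes with max(S, T) = 3 gives 45/44.
E[S + T | max(S, T) = 3] = (45/44) / (19/88) = 90/19.

90/19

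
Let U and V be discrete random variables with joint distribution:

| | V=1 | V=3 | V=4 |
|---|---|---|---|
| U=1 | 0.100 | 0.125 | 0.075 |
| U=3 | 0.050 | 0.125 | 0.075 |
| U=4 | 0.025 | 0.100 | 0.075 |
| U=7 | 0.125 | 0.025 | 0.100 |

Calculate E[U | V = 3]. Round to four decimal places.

P(V = 3) = 0.375.
Summing U·P(U=x,V=y) over the conditioning event gives 1.075.
E[U | V = 3] = (1.075) / (0.375) = 2.8667.

2.8667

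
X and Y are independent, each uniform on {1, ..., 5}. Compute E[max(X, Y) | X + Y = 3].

2

Outcomes with X + Y = 3: (1,2), (2,1), each with probability 1/25.
E[max(X, Y) | X + Y = 3] = (2 + 2) / 2 = 2.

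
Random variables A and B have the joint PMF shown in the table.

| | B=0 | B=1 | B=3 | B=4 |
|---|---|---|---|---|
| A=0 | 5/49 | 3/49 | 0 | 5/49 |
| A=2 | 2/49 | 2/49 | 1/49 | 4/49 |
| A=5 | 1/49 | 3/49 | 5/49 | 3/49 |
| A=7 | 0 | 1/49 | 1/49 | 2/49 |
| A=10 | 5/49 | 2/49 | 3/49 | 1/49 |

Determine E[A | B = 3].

P(B = 3) = 10/49.
Σ A·P over the event = 2·(1/49) + 5·(5/49) + 7·(1/49) + 10·(3/49) = 64/49.
E[A | B = 3] = (64/49) / (10/49) = 32/5.

32/5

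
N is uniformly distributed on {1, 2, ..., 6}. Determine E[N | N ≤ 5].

3

Given N ≤ 5, N is equally likely to be any of {1, 2, 3, 4, 5}.
E[N | N ≤ 5] = (1 + 2 + 3 + 4 + 5) / 5 = 3.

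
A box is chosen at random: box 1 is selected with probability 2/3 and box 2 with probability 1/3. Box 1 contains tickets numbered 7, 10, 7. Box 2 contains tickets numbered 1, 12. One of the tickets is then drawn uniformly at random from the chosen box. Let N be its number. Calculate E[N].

15/2

E[N | box 1] = (7+10+7)/3 = 8.
E[N | box 2] = (1+12)/2 = 13/2.
E[N] = (2/3)·(8) + (1/3)·(13/2) = 15/2.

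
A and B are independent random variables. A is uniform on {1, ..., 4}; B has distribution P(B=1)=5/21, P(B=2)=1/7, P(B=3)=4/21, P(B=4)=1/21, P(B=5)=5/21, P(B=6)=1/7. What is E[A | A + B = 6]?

P(A + B = 6) = 13/84.
Summing A·P(x,y) over outcomes with A + B = 6 gives 31/84.
E[A | A + B = 6] = (31/84) / (13/84) = 31/13.

31/13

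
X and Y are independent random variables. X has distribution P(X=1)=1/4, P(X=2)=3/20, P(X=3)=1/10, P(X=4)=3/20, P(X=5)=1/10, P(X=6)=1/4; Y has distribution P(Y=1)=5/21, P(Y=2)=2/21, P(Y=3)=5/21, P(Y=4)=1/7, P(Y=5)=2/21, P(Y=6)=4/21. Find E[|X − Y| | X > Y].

469/180

P(X > Y) = 3/7.
Summing |X−Y|·P(x,y) over outcomes with X > Y gives 67/60.
E[|X − Y| | X > Y] = (67/60) / (3/7) = 469/180.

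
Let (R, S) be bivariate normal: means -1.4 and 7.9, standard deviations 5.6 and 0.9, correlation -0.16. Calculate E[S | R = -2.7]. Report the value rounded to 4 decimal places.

7.9334

The regression of S on R has slope ρ·σ_S/σ_R and passes through (μ_R, μ_S).
E[S | R=-2.7] = 7.9 + (-0.16)·(0.9/5.6)·(-2.7 − (-1.4)) = 7.9 + (-0.025714)·(-1.3) = 7.9334.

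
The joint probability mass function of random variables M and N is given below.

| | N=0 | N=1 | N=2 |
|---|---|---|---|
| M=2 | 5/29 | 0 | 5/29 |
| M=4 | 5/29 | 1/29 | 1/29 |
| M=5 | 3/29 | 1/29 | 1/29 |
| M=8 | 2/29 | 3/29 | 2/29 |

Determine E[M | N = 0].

P(N = 0) = 15/29.
Summing M·P(M=x,N=y) over the conditioning event gives 61/29.
E[M | N = 0] = (61/29) / (15/29) = 61/15.

61/15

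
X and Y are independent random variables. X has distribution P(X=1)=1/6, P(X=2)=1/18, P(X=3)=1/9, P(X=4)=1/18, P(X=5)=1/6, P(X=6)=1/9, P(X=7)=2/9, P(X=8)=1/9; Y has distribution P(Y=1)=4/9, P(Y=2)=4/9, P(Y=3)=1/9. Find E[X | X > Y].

P(X > Y) = 64/81.
Summing X·P(x,y) over outcomes with X > Y gives 731/162.
E[X | X > Y] = (731/162) / (64/81) = 731/128.

731/128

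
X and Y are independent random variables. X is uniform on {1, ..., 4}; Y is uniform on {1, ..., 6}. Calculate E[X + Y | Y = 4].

13/2

P(Y = 4) = 1/6.
Summing (X+Y)·P(x,y) over outcomes with Y = 4 gives 13/12.
E[X + Y | Y = 4] = (13/12) / (1/6) = 13/2.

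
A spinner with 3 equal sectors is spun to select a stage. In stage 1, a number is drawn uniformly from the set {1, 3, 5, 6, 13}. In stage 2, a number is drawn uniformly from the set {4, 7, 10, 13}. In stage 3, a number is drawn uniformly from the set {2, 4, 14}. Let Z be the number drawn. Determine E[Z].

623/90

E[Z | stage 1] = (1+3+5+6+13)/5 = 28/5.
E[Z | stage 2] = (4+7+10+13)/4 = 17/2.
E[Z | stage 3] = (2+4+14)/3 = 20/3.
E[Z] = (1/3)·(28/5) + (1/3)·(17/2) + (1/3)·(20/3) = 623/90.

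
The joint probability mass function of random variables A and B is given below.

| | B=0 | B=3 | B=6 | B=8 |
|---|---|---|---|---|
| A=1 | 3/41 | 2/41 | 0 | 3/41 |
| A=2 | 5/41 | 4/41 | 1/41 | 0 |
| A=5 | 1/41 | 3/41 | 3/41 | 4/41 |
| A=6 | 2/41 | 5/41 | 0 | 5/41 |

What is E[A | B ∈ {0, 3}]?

P(B ∈ {0, 3}) = 25/41.
Σ A·P over the event = 1·(3/41) + 1·(2/41) + 2·(5/41) + 2·(4/41) + 5·(1/41) + 5·(3/41) + 6·(2/41) + 6·(5/41) = 85/41.
E[A | B ∈ {0, 3}] = (85/41) / (25/41) = 17/5.

17/5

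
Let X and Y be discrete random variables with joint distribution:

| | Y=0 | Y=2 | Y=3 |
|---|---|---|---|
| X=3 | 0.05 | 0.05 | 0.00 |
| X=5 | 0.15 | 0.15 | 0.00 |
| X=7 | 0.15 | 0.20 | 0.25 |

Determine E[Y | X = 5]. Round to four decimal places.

P(X = 5) = 0.30.
Σ Y·P over the event = 0·(0.15) + 2·(0.15) = 0.30.
E[Y | X = 5] = (0.30) / (0.30) = 1.0000.

1.0000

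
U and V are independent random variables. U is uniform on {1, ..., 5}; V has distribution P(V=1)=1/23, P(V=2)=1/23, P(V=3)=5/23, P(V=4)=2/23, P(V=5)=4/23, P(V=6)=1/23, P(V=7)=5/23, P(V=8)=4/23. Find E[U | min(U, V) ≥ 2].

7/2

P(min(U, V) ≥ 2) = 88/115.
Summing U·P(x,y) over outcomes with min(U, V) ≥ 2 gives 308/115.
E[U | min(U, V) ≥ 2] = (308/115) / (88/115) = 7/2.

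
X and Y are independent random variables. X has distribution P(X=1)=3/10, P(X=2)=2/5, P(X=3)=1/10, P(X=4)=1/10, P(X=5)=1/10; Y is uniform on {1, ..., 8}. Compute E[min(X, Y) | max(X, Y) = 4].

P(max(X, Y) = 4) = 3/20.
Summing min(X,Y)·P(x,y) over outcomes with max(X, Y) = 4 gives 3/10.
E[min(X, Y) | max(X, Y) = 4] = (3/10) / (3/20) = 2.

2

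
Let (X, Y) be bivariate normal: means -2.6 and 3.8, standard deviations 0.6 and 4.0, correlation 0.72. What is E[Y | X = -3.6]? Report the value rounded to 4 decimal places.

-1.0000

E[Y | X=x] = μ_Y + ρ(σ_Y/σ_X)(x − μ_X) for jointly normal variables.
E[Y | X=-3.6] = 3.8 + (0.72)·(4.0/0.6)·(-3.6 − (-2.6)) = 3.8 + (4.8)·(-1) = -1.0000.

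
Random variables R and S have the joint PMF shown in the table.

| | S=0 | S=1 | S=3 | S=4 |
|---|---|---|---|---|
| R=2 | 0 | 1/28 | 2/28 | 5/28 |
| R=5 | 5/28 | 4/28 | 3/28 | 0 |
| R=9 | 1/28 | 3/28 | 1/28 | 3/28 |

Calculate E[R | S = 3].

P(S = 3) = 3/14.
Σ R·P over the event = 2·(2/28) + 5·(3/28) + 9·(1/28) = 1.
E[R | S = 3] = (1) / (3/14) = 14/3.

14/3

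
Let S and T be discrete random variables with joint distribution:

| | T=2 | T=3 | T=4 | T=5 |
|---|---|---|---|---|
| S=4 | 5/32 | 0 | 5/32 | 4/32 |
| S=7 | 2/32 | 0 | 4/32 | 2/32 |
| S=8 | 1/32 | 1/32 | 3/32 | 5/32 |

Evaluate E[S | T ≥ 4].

142/23

P(T ≥ 4) = 23/32.
Σ S·P over the event = 4·(5/32) + 4·(4/32) + 7·(4/32) + 7·(2/32) + 8·(3/32) + 8·(5/32) = 71/16.
E[S | T ≥ 4] = (71/16) / (23/32) = 142/23.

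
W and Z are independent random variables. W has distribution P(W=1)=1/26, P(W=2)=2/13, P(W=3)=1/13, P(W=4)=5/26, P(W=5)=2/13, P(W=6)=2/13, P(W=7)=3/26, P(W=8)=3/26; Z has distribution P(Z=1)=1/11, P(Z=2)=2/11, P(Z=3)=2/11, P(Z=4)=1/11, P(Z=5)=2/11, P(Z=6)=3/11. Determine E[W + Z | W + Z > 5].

28/3

P(W + Z > 5) = 249/286.
Summing (W+Z)·P(x,y) over outcomes with W + Z > 5 gives 1162/143.
E[W + Z | W + Z > 5] = (1162/143) / (249/286) = 28/3.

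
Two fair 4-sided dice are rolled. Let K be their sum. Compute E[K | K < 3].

P(K < 3) = 1/16.
Σ over the event: 2·1/16 = 1/8.
E[K | K < 3] = (1/8) / (1/16) = 2.

2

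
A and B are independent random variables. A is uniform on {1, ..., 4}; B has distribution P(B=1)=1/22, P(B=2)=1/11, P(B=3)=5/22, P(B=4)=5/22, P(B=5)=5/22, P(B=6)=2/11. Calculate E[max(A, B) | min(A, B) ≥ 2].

P(min(A, B) ≥ 2) = 63/88.
Summing max(A,B)·P(x,y) over outcomes with min(A, B) ≥ 2 gives 25/8.
E[max(A, B) | min(A, B) ≥ 2] = (25/8) / (63/88) = 275/63.

275/63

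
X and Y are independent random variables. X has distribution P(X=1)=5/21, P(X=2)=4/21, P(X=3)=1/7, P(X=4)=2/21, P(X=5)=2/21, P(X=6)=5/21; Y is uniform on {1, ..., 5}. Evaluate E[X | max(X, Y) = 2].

21/13

P(max(X, Y) = 2) = 13/105.
Summing X·P(x,y) over outcomes with max(X, Y) = 2 gives 1/5.
E[X | max(X, Y) = 2] = (1/5) / (13/105) = 21/13.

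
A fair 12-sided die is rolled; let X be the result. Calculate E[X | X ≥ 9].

21/2

Given X ≥ 9, X is equally likely to be any of {9, 10, 11, 12}.
E[X | X ≥ 9] = (9 + 10 + 11 + 12) / 4 = 21/2.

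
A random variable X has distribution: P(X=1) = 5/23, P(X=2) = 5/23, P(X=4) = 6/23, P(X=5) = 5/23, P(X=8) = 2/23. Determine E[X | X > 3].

P(X > 3) = 13/23.
Σ over the event: 4·6/23 + 5·5/23 + 8·2/23 = 65/23.
E[X | X > 3] = (65/23) / (13/23) = 5.

5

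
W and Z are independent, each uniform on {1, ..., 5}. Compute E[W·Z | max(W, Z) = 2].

8/3

Outcomes with max(W, Z) = 2: (1,2), (2,1), (2,2), each with probability 1/25.
E[W·Z | max(W, Z) = 2] = (2 + 2 + 4) / 3 = 8/3.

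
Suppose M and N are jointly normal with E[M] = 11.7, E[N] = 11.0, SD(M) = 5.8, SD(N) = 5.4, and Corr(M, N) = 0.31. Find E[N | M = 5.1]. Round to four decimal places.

9.0951

The regression of N on M has slope ρ·σ_N/σ_M and passes through (μ_M, μ_N).
E[N | M=5.1] = 11.0 + (0.31)·(5.4/5.8)·(5.1 − (11.7)) = 11.0 + (0.28862)·(-6.6) = 9.0951.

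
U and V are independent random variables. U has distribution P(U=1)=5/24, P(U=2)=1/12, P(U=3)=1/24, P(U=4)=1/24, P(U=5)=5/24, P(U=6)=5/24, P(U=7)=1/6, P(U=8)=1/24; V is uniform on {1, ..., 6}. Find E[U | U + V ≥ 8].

P(U + V ≥ 8) = 41/72.
Summing U·P(x,y) over outcomes with U + V ≥ 8 gives 61/18.
E[U | U + V ≥ 8] = (61/18) / (41/72) = 244/41.

244/41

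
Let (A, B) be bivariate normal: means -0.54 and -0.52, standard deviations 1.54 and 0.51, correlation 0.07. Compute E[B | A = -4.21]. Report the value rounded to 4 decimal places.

-0.6051

E[B | A=x] = μ_B + ρ(σ_B/σ_A)(x − μ_A) for jointly normal variables.
E[B | A=-4.21] = -0.52 + (0.07)·(0.51/1.54)·(-4.21 − (-0.54)) = -0.52 + (0.023182)·(-3.67) = -0.6051.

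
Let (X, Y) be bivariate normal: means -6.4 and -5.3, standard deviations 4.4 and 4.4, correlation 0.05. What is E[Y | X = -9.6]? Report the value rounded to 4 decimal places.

The regression of Y on X has slope ρ·σ_Y/σ_X and passes through (μ_X, μ_Y).
E[Y | X=-9.6] = -5.3 + (0.05)·(4.4/4.4)·(-9.6 − (-6.4)) = -5.3 + (0.05)·(-3.2) = -5.4600.

-5.4600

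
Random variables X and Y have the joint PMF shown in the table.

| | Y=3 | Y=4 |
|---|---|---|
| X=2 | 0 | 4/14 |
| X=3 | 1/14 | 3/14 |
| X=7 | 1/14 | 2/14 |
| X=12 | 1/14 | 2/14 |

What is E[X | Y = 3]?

P(Y = 3) = 3/14.
Σ X·P over the event = 3·(1/14) + 7·(1/14) + 12·(1/14) = 11/7.
E[X | Y = 3] = (11/7) / (3/14) = 22/3.

22/3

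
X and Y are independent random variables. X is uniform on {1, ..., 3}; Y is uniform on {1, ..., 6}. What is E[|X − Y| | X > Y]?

4/3

P(X > Y) = 1/6.
Summing |X−Y|·P(x,y) over outcomes with X > Y gives 2/9.
E[|X − Y| | X > Y] = (2/9) / (1/6) = 4/3.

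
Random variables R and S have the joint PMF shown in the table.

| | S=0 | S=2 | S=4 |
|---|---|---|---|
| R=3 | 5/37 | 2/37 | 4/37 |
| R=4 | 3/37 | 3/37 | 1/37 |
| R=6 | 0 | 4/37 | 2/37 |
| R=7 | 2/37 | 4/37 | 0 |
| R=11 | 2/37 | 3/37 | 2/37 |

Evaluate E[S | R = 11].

P(R = 11) = 7/37.
Σ S·P over the event = 0·(2/37) + 2·(3/37) + 4·(2/37) = 14/37.
E[S | R = 11] = (14/37) / (7/37) = 2.

2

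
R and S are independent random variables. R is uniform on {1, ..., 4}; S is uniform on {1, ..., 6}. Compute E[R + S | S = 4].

13/2

Outcomes with S = 4: (1,4), (2,4), (3,4), (4,4), each with probability 1/24.
E[R + S | S = 4] = (5 + 6 + 7 + 8) / 4 = 13/2.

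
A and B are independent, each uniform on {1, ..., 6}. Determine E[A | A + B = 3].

3/2

P(A + B = 3) = 1/18.
Summing A·P(x,y) over outcomes with A + B = 3 gives 1/12.
E[A | A + B = 3] = (1/12) / (1/18) = 3/2.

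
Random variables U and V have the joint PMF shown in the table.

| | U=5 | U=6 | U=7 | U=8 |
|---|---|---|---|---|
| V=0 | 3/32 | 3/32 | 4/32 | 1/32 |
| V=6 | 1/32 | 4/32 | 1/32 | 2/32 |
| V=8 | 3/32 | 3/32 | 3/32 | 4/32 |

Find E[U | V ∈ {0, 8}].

P(V ∈ {0, 8}) = 3/4.
Σ U·P over the event = 5·(3/32) + 5·(3/32) + 6·(3/32) + 6·(3/32) + 7·(4/32) + 7·(3/32) + 8·(1/32) + 8·(4/32) = 155/32.
E[U | V ∈ {0, 8}] = (155/32) / (3/4) = 155/24.

155/24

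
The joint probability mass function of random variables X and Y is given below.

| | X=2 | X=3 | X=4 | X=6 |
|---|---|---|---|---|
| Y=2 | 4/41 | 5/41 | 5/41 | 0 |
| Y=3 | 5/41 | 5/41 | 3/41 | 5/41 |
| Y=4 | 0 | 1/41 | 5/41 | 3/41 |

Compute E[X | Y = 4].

41/9

P(Y = 4) = 9/41.
Σ X·P over the event = 3·(1/41) + 4·(5/41) + 6·(3/41) = 1.
E[X | Y = 4] = (1) / (9/41) = 41/9.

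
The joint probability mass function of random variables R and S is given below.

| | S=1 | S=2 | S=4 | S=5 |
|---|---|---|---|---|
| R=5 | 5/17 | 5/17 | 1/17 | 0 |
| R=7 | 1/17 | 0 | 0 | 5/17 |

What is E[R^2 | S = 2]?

P(S = 2) = 5/17.
Σ R^2·P over the event = 25·(5/17) = 125/17.
E[R^2 | S = 2] = (125/17) / (5/17) = 25.

25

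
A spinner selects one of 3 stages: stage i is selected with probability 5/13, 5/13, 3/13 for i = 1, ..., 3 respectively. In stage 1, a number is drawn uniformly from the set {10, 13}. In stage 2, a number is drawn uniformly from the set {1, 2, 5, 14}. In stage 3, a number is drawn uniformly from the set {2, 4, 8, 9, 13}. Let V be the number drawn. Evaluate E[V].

E[V | stage 1] = (10+13)/2 = 23/2.
E[V | stage 2] = (1+2+5+14)/4 = 11/2.
E[V | stage 3] = (2+4+8+9+13)/5 = 36/5.
By the law of total expectation,
E[V] = (5/13)·(23/2) + (5/13)·(11/2) + (3/13)·(36/5) = 41/5.

41/5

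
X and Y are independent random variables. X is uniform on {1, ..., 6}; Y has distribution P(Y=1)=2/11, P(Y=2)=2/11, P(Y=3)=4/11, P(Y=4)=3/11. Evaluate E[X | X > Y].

P(X > Y) = 6/11.
Summing X·P(x,y) over outcomes with X > Y gives 169/66.
E[X | X > Y] = (169/66) / (6/11) = 169/36.

169/36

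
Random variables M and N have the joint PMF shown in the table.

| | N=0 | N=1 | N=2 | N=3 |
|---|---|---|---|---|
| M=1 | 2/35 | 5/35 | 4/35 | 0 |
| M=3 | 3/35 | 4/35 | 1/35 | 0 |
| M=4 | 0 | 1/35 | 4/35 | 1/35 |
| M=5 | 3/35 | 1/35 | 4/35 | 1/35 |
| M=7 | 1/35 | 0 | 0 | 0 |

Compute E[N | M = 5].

P(M = 5) = 9/35.
Σ N·P over the event = 0·(3/35) + 1·(1/35) + 2·(4/35) + 3·(1/35) = 12/35.
E[N | M = 5] = (12/35) / (9/35) = 4/3.

4/3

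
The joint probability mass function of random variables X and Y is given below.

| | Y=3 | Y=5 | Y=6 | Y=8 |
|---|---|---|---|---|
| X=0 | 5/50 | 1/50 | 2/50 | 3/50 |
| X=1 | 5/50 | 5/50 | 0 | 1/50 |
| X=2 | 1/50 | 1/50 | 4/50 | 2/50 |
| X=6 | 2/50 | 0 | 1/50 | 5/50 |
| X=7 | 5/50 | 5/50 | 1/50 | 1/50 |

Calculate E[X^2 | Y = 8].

119/6

P(Y = 8) = 6/25.
Σ X^2·P over the event = 0·(3/50) + 1·(1/50) + 4·(2/50) + 36·(5/50) + 49·(1/50) = 119/25.
E[X^2 | Y = 8] = (119/25) / (6/25) = 119/6.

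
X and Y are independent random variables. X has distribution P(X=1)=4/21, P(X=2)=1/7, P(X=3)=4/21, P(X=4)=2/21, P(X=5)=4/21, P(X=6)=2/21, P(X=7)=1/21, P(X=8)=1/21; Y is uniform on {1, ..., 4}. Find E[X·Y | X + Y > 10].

P(X + Y > 10) = 1/28.
Summing XY·P(x,y) over outcomes with X + Y > 10 gives 1.
E[X·Y | X + Y > 10] = (1) / (1/28) = 28.

28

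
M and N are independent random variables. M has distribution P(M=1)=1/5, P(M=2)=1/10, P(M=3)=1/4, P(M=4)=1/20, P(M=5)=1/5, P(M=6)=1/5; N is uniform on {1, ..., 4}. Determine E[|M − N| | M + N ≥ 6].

P(M + N ≥ 6) = 47/80.
Summing |M−N|·P(x,y) over outcomes with M + N ≥ 6 gives 27/20.
E[|M − N| | M + N ≥ 6] = (27/20) / (47/80) = 108/47.

108/47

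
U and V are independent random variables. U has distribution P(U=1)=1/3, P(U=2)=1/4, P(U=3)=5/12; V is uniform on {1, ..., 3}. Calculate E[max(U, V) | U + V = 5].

P(U + V = 5) = 2/9.
Summing max(U,V)·P(x,y) over outcomes with U + V = 5 gives 2/3.
E[max(U, V) | U + V = 5] = (2/3) / (2/9) = 3.

3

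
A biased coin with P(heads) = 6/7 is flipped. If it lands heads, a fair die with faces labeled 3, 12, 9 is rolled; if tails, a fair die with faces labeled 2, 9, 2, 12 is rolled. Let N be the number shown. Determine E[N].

31/4

E[N | heads] = (3+12+9)/3 = 8.
E[N | tails] = (2+9+2+12)/4 = 25/4.
E[N] = (6/7)·(8) + (1/7)·(25/4) = 31/4.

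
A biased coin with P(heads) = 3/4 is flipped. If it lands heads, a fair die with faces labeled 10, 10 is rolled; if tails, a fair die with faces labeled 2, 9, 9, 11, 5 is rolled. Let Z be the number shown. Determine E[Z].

E[Z | heads] = (10+10)/2 = 10.
E[Z | tails] = (2+9+9+11+5)/5 = 36/5.
By the law of total expectation,
E[Z] = (3/4)·(10) + (1/4)·(36/5) = 93/10.

93/10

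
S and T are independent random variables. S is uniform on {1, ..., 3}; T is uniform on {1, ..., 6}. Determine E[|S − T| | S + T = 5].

Outcomes with S + T = 5: (1,4), (2,3), (3,2), each with probability 1/18.
E[|S − T| | S + T = 5] = (3 + 1 + 1) / 3 = 5/3.

5/3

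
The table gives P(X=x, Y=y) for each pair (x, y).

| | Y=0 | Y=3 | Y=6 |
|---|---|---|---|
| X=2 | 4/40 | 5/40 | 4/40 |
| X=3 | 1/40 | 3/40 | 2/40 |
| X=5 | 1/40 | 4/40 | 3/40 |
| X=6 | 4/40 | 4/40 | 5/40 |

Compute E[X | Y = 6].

P(Y = 6) = 7/20.
Summing X·P(X=x,Y=y) over the conditioning event gives 59/40.
E[X | Y = 6] = (59/40) / (7/20) = 59/14.

59/14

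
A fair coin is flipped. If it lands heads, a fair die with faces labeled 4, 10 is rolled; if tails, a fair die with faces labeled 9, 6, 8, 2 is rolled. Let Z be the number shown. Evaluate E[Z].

53/8

E[Z | heads] = (4+10)/2 = 7.
E[Z | tails] = (9+6+8+2)/4 = 25/4.
By the law of total expectation,
E[Z] = (1/2)·(7) + (1/2)·(25/4) = 53/8.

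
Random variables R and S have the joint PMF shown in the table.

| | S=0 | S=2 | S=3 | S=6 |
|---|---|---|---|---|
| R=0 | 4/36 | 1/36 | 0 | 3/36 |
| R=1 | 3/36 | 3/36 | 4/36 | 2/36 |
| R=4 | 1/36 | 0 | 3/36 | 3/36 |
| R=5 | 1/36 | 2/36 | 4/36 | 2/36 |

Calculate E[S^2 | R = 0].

14

P(R = 0) = 2/9.
Summing S^2·P(R=x,S=y) over the conditioning event gives 28/9.
E[S^2 | R = 0] = (28/9) / (2/9) = 14.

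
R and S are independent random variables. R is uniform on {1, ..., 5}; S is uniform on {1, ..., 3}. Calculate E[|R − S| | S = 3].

6/5

Outcomes with S = 3: (1,3), (2,3), (3,3), (4,3), (5,3), each with probability 1/15.
E[|R − S| | S = 3] = (2 + 1 + 0 + 1 + 2) / 5 = 6/5.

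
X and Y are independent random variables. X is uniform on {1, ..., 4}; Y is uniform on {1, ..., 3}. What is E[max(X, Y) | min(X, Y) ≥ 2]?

19/6

Outcomes with min(X, Y) ≥ 2: (2,2), (2,3), (3,2), (3,3), (4,2), (4,3), each with probability 1/12.
E[max(X, Y) | min(X, Y) ≥ 2] = (2 + 3 + 3 + 3 + 4 + 4) / 6 = 19/6.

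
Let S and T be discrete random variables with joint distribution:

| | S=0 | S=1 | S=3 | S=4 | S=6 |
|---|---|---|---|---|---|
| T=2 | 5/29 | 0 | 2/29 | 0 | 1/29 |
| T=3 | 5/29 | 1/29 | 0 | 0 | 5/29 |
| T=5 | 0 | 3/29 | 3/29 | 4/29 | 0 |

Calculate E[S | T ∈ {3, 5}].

P(T ∈ {3, 5}) = 21/29.
Σ S·P over the event = 0·(5/29) + 1·(1/29) + 1·(3/29) + 3·(3/29) + 4·(4/29) + 6·(5/29) = 59/29.
E[S | T ∈ {3, 5}] = (59/29) / (21/29) = 59/21.

59/21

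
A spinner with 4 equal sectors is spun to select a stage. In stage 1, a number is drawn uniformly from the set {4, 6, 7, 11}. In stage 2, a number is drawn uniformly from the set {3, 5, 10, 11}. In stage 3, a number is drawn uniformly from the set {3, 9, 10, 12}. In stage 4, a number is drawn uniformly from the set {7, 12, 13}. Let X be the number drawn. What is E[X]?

401/48

E[X | stage 1] = (4+6+7+11)/4 = 7.
E[X | stage 2] = (3+5+10+11)/4 = 29/4.
E[X | stage 3] = (3+9+10+12)/4 = 17/2.
E[X | stage 4] = (7+12+13)/3 = 32/3.
E[X] = (1/4)·(7) + (1/4)·(29/4) + (1/4)·(17/2) + (1/4)·(32/3) = 401/48.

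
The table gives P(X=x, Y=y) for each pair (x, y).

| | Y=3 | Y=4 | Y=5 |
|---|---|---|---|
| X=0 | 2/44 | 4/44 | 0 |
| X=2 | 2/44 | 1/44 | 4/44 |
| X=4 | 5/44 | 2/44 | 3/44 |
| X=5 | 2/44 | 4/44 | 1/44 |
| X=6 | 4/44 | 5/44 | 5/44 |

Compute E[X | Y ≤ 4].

118/31

P(Y ≤ 4) = 31/44.
Summing X·P(X=x,Y=y) over the conditioning event gives 59/22.
E[X | Y ≤ 4] = (59/22) / (31/44) = 118/31.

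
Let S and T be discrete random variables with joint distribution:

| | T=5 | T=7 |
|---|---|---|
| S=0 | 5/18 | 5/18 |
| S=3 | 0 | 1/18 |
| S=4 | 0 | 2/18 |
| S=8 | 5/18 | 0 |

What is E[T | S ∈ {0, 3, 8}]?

23/4

P(S ∈ {0, 3, 8}) = 8/9.
Σ T·P over the event = 5·(5/18) + 7·(5/18) + 7·(1/18) + 5·(5/18) = 46/9.
E[T | S ∈ {0, 3, 8}] = (46/9) / (8/9) = 23/4.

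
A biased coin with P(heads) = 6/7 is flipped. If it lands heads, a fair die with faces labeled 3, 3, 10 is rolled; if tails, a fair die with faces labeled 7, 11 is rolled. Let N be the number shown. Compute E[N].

E[N | heads] = (3+3+10)/3 = 16/3.
E[N | tails] = (7+11)/2 = 9.
E[N] = (6/7)·(16/3) + (1/7)·(9) = 41/7.

41/7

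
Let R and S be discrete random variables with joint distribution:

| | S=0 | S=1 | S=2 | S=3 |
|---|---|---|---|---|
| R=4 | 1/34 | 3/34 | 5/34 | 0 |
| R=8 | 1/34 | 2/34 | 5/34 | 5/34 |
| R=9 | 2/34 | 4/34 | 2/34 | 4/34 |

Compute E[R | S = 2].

P(S = 2) = 6/17.
Σ R·P over the event = 4·(5/34) + 8·(5/34) + 9·(2/34) = 39/17.
E[R | S = 2] = (39/17) / (6/17) = 13/2.

13/2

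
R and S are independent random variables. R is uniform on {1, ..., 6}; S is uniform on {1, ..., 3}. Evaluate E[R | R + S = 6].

4

Outcomes with R + S = 6: (3,3), (4,2), (5,1), each with probability 1/18.
E[R | R + S = 6] = (3 + 4 + 5) / 3 = 4.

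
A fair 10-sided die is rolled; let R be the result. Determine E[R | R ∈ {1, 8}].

P(R ∈ {1, 8}) = 1/5.
Σ over the event: 1·1/10 + 8·1/10 = 9/10.
E[R | R ∈ {1, 8}] = (9/10) / (1/5) = 9/2.

9/2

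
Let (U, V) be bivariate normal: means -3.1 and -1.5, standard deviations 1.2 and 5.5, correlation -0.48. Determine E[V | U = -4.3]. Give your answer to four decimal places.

1.1400

The regression of V on U has slope ρ·σ_V/σ_U and passes through (μ_U, μ_V).
E[V | U=-4.3] = -1.5 + (-0.48)·(5.5/1.2)·(-4.3 − (-3.1)) = -1.5 + (-2.2)·(-1.2) = 1.1400.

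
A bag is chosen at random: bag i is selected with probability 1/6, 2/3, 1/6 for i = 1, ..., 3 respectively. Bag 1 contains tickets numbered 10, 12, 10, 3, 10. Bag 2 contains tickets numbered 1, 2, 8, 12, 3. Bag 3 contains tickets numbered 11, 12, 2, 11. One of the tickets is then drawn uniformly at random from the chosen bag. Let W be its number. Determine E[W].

E[W | bag 1] = (10+12+10+3+10)/5 = 9.
E[W | bag 2] = (1+2+8+12+3)/5 = 26/5.
E[W | bag 3] = (11+12+2+11)/4 = 9.
E[W] = (1/6)·(9) + (2/3)·(26/5) + (1/6)·(9) = 97/15.

97/15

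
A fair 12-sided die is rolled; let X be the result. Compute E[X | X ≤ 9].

Given X ≤ 9, X is equally likely to be any of {1, 2, 3, 4, 5, 6, 7, 8, 9}.
E[X | X ≤ 9] = (1 + 2 + 3 + 4 + 5 + 6 + 7 + 8 + 9) / 9 = 5.

5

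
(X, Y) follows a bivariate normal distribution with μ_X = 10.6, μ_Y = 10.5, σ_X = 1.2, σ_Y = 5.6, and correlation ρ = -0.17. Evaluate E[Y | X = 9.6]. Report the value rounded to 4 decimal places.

For a bivariate normal, E[Y | X=x] = μ_Y + ρ·(σ_Y/σ_X)·(x − μ_X).
E[Y | X=9.6] = 10.5 + (-0.17)·(5.6/1.2)·(9.6 − (10.6)) = 10.5 + (-0.79333)·(-1) = 11.2933.

11.2933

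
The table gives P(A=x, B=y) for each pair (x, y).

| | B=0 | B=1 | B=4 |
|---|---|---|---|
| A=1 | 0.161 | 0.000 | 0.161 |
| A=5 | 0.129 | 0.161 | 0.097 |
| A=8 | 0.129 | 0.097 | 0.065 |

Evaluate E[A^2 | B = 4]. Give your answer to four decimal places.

20.8854

P(B = 4) = 0.323.
Summing A^2·P(A=x,B=y) over the conditioning event gives 6.746.
E[A^2 | B = 4] = (6.746) / (0.323) = 20.8854.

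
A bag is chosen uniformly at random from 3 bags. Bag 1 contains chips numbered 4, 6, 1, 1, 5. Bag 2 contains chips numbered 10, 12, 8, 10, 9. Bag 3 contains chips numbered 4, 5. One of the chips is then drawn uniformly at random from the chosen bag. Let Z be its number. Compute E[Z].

E[Z | bag 1] = (4+6+1+1+5)/5 = 17/5.
E[Z | bag 2] = (10+12+8+10+9)/5 = 49/5.
E[Z | bag 3] = (4+5)/2 = 9/2.
E[Z] = (1/3)·(17/5) + (1/3)·(49/5) + (1/3)·(9/2) = 59/10.

59/10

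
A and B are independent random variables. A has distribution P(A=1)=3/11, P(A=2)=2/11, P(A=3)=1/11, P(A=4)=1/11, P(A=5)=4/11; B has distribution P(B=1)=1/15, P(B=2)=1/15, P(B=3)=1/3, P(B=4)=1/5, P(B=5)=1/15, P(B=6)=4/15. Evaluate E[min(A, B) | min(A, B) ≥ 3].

P(min(A, B) ≥ 3) = 26/55.
Summing min(A,B)·P(x,y) over outcomes with min(A, B) ≥ 3 gives 98/55.
E[min(A, B) | min(A, B) ≥ 3] = (98/55) / (26/55) = 49/13.

49/13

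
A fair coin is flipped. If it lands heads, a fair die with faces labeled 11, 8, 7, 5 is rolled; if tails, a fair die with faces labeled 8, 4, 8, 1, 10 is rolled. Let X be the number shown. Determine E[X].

279/40

E[X | heads] = (11+8+7+5)/4 = 31/4.
E[X | tails] = (8+4+8+1+10)/5 = 31/5.
By the law of total expectation,
E[X] = (1/2)·(31/4) + (1/2)·(31/5) = 279/40.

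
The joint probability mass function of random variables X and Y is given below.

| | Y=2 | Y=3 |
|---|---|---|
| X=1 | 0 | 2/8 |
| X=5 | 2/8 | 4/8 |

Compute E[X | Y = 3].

11/3

P(Y = 3) = 3/4.
Σ X·P over the event = 1·(2/8) + 5·(4/8) = 11/4.
E[X | Y = 3] = (11/4) / (3/4) = 11/3.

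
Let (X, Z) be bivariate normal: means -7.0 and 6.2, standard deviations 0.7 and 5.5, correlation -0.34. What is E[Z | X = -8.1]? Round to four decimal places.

9.1386

E[Z | X=x] = μ_Z + ρ(σ_Z/σ_X)(x − μ_X) for jointly normal variables.
E[Z | X=-8.1] = 6.2 + (-0.34)·(5.5/0.7)·(-8.1 − (-7.0)) = 6.2 + (-2.67143)·(-1.1) = 9.1386.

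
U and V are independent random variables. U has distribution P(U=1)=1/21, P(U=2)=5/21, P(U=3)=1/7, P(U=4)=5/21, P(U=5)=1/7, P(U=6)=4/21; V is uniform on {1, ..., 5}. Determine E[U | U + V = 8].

68/15

P(U + V = 8) = 1/7.
Summing U·P(x,y) over outcomes with U + V = 8 gives 68/105.
E[U | U + V = 8] = (68/105) / (1/7) = 68/15.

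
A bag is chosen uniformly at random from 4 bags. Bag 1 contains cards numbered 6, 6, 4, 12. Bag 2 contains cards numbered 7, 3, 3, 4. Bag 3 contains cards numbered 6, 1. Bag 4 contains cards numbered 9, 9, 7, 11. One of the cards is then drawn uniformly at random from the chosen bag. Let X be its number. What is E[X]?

E[X | bag 1] = (6+6+4+12)/4 = 7.
E[X | bag 2] = (7+3+3+4)/4 = 17/4.
E[X | bag 3] = (6+1)/2 = 7/2.
E[X | bag 4] = (9+9+7+11)/4 = 9.
E[X] = (1/4)·(7) + (1/4)·(17/4) + (1/4)·(7/2) + (1/4)·(9) = 95/16.

95/16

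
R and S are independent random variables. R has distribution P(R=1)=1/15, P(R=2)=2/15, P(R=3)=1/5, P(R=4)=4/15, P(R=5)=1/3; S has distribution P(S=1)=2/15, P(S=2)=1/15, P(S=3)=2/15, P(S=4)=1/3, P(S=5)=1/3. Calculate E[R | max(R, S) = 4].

23/7

P(max(R, S) = 4) = 14/45.
Summing R·P(x,y) over outcomes with max(R, S) = 4 gives 46/45.
E[R | max(R, S) = 4] = (46/45) / (14/45) = 23/7.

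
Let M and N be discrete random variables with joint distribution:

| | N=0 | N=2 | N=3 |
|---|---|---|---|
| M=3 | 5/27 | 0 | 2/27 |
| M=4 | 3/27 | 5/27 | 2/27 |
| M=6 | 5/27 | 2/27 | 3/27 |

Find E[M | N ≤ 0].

P(N ≤ 0) = 13/27.
Σ M·P over the event = 3·(5/27) + 4·(3/27) + 6·(5/27) = 19/9.
E[M | N ≤ 0] = (19/9) / (13/27) = 57/13.

57/13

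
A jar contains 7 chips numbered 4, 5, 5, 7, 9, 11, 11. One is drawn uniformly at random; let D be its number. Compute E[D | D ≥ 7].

19/2

P(D ≥ 7) = 4/7.
Σ over the event: 7·1/7 + 9·1/7 + 11·2/7 = 38/7.
E[D | D ≥ 7] = (38/7) / (4/7) = 19/2.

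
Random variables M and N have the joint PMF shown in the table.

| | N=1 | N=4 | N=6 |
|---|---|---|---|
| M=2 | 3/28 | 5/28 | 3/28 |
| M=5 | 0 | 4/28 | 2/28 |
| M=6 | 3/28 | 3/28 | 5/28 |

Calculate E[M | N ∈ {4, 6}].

47/11

P(N ∈ {4, 6}) = 11/14.
Σ M·P over the event = 2·(5/28) + 2·(3/28) + 5·(4/28) + 5·(2/28) + 6·(3/28) + 6·(5/28) = 47/14.
E[M | N ∈ {4, 6}] = (47/14) / (11/14) = 47/11.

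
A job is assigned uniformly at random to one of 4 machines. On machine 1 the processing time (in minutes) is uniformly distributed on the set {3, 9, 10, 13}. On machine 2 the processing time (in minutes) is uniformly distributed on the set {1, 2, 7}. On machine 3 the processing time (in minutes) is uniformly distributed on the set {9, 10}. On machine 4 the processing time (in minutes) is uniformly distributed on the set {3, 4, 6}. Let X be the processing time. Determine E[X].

E[X | machine 1] = (3+9+10+13)/4 = 35/4.
E[X | machine 2] = (1+2+7)/3 = 10/3.
E[X | machine 3] = (9+10)/2 = 19/2.
E[X | machine 4] = (3+4+6)/3 = 13/3.
E[X] = (1/4)·(35/4) + (1/4)·(10/3) + (1/4)·(19/2) + (1/4)·(13/3) = 311/48.

311/48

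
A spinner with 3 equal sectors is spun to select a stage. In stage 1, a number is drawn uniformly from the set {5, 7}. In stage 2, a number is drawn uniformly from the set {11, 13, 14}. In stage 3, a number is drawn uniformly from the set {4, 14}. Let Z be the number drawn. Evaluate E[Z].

83/9

E[Z | stage 1] = (5+7)/2 = 6.
E[Z | stage 2] = (11+13+14)/3 = 38/3.
E[Z | stage 3] = (4+14)/2 = 9.
By the law of total expectation,
E[Z] = (1/3)·(6) + (1/3)·(38/3) + (1/3)·(9) = 83/9.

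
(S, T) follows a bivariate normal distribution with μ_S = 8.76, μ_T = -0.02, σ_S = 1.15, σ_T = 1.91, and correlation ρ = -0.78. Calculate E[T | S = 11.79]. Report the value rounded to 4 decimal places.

E[T | S=x] = μ_T + ρ(σ_T/σ_S)(x − μ_S) for jointly normal variables.
E[T | S=11.79] = -0.02 + (-0.78)·(1.91/1.15)·(11.79 − (8.76)) = -0.02 + (-1.29548)·(3.03) = -3.9453.

-3.9453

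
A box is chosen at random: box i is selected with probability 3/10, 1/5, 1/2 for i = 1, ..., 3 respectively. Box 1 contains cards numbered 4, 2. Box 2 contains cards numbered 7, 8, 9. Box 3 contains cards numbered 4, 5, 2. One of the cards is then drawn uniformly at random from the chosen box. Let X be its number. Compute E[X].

E[X | box 1] = (4+2)/2 = 3.
E[X | box 2] = (7+8+9)/3 = 8.
E[X | box 3] = (4+5+2)/3 = 11/3.
E[X] = (3/10)·(3) + (1/5)·(8) + (1/2)·(11/3) = 13/3.

13/3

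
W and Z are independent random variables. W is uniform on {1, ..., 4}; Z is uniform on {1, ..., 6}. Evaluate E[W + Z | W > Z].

5

Outcomes with W > Z: (2,1), (3,1), (3,2), (4,1), (4,2), (4,3), each with probability 1/24.
E[W + Z | W > Z] = (3 + 4 + 5 + 5 + 6 + 7) / 6 = 5.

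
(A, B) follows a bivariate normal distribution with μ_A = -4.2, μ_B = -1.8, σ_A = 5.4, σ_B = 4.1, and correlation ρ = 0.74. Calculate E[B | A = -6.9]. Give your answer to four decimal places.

E[B | A=x] = μ_B + ρ(σ_B/σ_A)(x − μ_A) for jointly normal variables.
E[B | A=-6.9] = -1.8 + (0.74)·(4.1/5.4)·(-6.9 − (-4.2)) = -1.8 + (0.56185)·(-2.7) = -3.3170.

-3.3170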